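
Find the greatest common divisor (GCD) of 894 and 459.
3

Using the Euclidean algorithm:
894 = 1 × 459 + 435
459 = 1 × 435 + 24
435 = 18 × 24 + 3
24 = 8 × 3 + 0

GCD(894, 459) = 3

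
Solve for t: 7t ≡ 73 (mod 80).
79

Since gcd(7, 80) = 1 divides 73, a solution exists.
Multiply both sides by the inverse of 7 mod 80:
  7^(-1) mod 80 = 23
  x ≡ 23 × 73 ≡ 1679 ≡ 79 (mod 80)
Verification: 7 × 79 = 553 = 6 × 80 + 73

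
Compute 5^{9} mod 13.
5

Using successive squaring:
Binary expansion of 9: 1001
Powers of 5 mod 13 (each is the square of the previous):
  5^1 ≡ 5 (mod 13)
  5^2 ≡ 5² = 25 ≡ 12 (mod 13)
  5^4 ≡ 12² = 144 ≡ 1 (mod 13)
  5^8 ≡ 1² = 1 ≡ 1 (mod 13)
9 = 8 + 1, so 5^9 = 5^8 × 5^1 ≡ 1 × 5 (mod 13)
Multiplying step by step:
  1 × 5 = 5 ≡ 5 (mod 13)
Result: 5^9 ≡ 5 (mod 13)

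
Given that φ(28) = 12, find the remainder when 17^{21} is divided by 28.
By Euler: 17^{12} ≡ 1 (mod 28) since gcd(17, 28) = 1. 21 = 1×12 + 9. So 17^{21} ≡ 17^{9} ≡ 13 (mod 28)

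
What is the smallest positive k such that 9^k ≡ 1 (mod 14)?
Powers of 9 mod 14: 9^1≡9, 9^2≡11, 9^3≡1. Order = 3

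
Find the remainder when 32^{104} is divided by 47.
By Fermat: 32^{46} ≡ 1 (mod 47). 104 = 2×46 + 12. So 32^{104} ≡ 32^{12} ≡ 28 (mod 47)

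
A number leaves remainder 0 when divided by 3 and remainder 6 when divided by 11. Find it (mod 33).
M = 3 × 11 = 33. M₁ = 11, y₁ ≡ 2 (mod 3). M₂ = 3, y₂ ≡ 4 (mod 11). r = 0×11×2 + 6×3×4 ≡ 6 (mod 33)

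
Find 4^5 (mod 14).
5 = 4 + 1 (binary 101). Repeated squaring mod 14: 4^1 ≡ 4; 4^2 ≡ 4² = 16 ≡ 2; 4^4 ≡ 2² = 4 ≡ 4. Multiply: 4^5 = 4^4 × 4^1 ≡ 4 × 4 (mod 14): 4 × 4 = 16 ≡ 2. So 4^5 ≡ 2 (mod 14).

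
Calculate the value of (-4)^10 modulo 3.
(-4) ≡ 2 (mod 3). 10 = 8 + 2 (binary 1010). Repeated squaring mod 3: 2^1 ≡ 2; 2^2 ≡ 2² = 4 ≡ 1; 2^4 ≡ 1² = 1 ≡ 1; 2^8 ≡ 1² = 1 ≡ 1. Multiply: (-4)^10 ≡ 2^8 × 2^2 ≡ 1 × 1 (mod 3): 1 × 1 = 1 ≡ 1. So (-4)^10 ≡ 1 (mod 3).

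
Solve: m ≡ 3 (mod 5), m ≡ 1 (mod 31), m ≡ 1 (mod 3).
M = 5 × 31 × 3 = 465. M₁ = 93, y₁ ≡ 2 (mod 5). M₂ = 15, y₂ ≡ 29 (mod 31). M₃ = 155, y₃ ≡ 2 (mod 3). m = 3×93×2 + 1×15×29 + 1×155×2 ≡ 373 (mod 465)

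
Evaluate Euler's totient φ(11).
10

Prime factorization: 11 = 11
Using the formula φ(n) = n × Π(1 - 1/p) for each prime factor p:
φ(11) = 11 × (1 - 1/11)
φ(11) = 10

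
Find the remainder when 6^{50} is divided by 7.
By Fermat: 6^{6} ≡ 1 (mod 7). 50 = 8×6 + 2. So 6^{50} ≡ 6^{2} ≡ 1 (mod 7)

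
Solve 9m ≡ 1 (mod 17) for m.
9^(-1) ≡ 2 (mod 17). Verification: 9 × 2 = 18 ≡ 1 (mod 17)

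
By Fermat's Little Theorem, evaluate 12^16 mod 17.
By Fermat's Little Theorem, 12^{16} ≡ 1 (mod 17) since 17 is prime and gcd(12, 17) = 1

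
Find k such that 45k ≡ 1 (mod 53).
45^(-1) ≡ 33 (mod 53). Verification: 45 × 33 = 1485 ≡ 1 (mod 53)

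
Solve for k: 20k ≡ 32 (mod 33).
28

Since gcd(20, 33) = 1 divides 32, a solution exists.
Multiply both sides by the inverse of 20 mod 33:
  20^(-1) mod 33 = 5
  x ≡ 5 × 32 ≡ 160 ≡ 28 (mod 33)
Verification: 20 × 28 = 560 = 16 × 33 + 32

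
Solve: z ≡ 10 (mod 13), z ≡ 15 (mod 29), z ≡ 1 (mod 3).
M = 13 × 29 × 3 = 1131. M₁ = 87, y₁ ≡ 3 (mod 13). M₂ = 39, y₂ ≡ 3 (mod 29). M₃ = 377, y₃ ≡ 2 (mod 3). z = 10×87×3 + 15×39×3 + 1×377×2 ≡ 595 (mod 1131)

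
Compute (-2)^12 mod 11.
Using Fermat: (-2)^{10} ≡ 1 (mod 11). 12 ≡ 2 (mod 10). So (-2)^{12} ≡ (-2)^{2} ≡ 4 (mod 11)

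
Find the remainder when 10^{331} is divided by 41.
By Fermat: 10^{40} ≡ 1 (mod 41). 331 = 8×40 + 11. So 10^{331} ≡ 10^{11} ≡ 10 (mod 41)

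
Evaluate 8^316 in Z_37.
Using Fermat: 8^{36} ≡ 1 (mod 37). 316 ≡ 28 (mod 36). So 8^{316} ≡ 8^{28} ≡ 26 (mod 37)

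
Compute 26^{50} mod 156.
52

Using successive squaring:
Binary expansion of 50: 110010
Powers of 26 mod 156 (each is the square of the previous):
  26^1 ≡ 26 (mod 156)
  26^2 ≡ 26² = 676 ≡ 52 (mod 156)
  26^4 ≡ 52² = 2704 ≡ 52 (mod 156)
  26^8 ≡ 52² = 2704 ≡ 52 (mod 156)
  26^16 ≡ 52² = 2704 ≡ 52 (mod 156)
  26^32 ≡ 52² = 2704 ≡ 52 (mod 156)
50 = 32 + 16 + 2, so 26^50 = 26^32 × 26^16 × 26^2 ≡ 52 × 52 × 52 (mod 156)
Multiplying step by step:
  52 × 52 = 2704 ≡ 52 (mod 156)
  52 × 52 = 2704 ≡ 52 (mod 156)
Result: 26^50 ≡ 52 (mod 156)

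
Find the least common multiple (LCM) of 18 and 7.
126

First find GCD(18, 7) using the Euclidean algorithm:
18 = 2 × 7 + 4
7 = 1 × 4 + 3
4 = 1 × 3 + 1
3 = 3 × 1 + 0
GCD(18, 7) = 1

LCM formula: LCM(a, b) = (a × b) / GCD(a, b)
LCM(18, 7) = (18 × 7) / 1
LCM(18, 7) = 126 / 1
LCM(18, 7) = 126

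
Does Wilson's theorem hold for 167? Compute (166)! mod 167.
(166)! mod 167 = 166. Since this equals -1 (mod 167), Wilson confirms 167 is prime.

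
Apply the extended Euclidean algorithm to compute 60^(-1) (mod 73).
Extended GCD: 60(28) + 73(-23) = 1. So 60^(-1) ≡ 28 ≡ 28 (mod 73). Verify: 60 × 28 = 1680 ≡ 1 (mod 73)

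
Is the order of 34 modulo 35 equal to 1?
No, the actual order is 2, not 1.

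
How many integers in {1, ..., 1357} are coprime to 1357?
1276

Prime factorization: 1357 = 23 × 59
Using the formula φ(n) = n × Π(1 - 1/p) for each prime factor p:
φ(1357) = 1357 × (1 - 1/23) × (1 - 1/59)
φ(1357) = 1276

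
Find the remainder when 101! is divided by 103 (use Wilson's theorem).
(102)! = (101)! × (102) ≡ -1 (mod 103). So (101)! ≡ -1 × (102)^(-1) ≡ (-1)×(-1) = 1 (mod 103)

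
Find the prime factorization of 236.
2^2 × 59

Divide by primes starting from smallest:
236 ÷ 2 = 118
118 ÷ 2 = 59
59 ÷ 59 = 1

236 = 2^2 × 59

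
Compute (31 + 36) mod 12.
7

(31 + 36) = 67
67 mod 12 = 7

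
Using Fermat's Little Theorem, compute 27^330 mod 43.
By Fermat: 27^{42} ≡ 1 (mod 43). 330 = 7×42 + 36. So 27^{330} ≡ 27^{36} ≡ 16 (mod 43)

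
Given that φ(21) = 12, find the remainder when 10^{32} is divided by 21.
By Euler: 10^{12} ≡ 1 (mod 21) since gcd(10, 21) = 1. 32 = 2×12 + 8. So 10^{32} ≡ 10^{8} ≡ 16 (mod 21)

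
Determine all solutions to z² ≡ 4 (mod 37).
The square roots of 4 mod 37 are 35 and 2. Verify: 35² = 1225 ≡ 4 (mod 37)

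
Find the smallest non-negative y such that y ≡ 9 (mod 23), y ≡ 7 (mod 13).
124

Using the Chinese Remainder Theorem:
M = product of moduli = 299
For equation 1: M_1 = 13, 13 ≡ 13 (mod 23), inverse of 13 mod 23 is 16 (check: 13 × 16 = 208 ≡ 1 (mod 23))
For equation 2: M_2 = 23, 23 ≡ 10 (mod 13), inverse of 23 mod 13 is 4 (check: 10 × 4 = 40 ≡ 1 (mod 13))
Combine: y ≡ Σ r_i×M_i×(M_i⁻¹ mod m_i) = 9×13×16 + 7×23×4 = 1872 + 644 = 2516
2516 mod 299 = 124
y ≡ 124 (mod 299)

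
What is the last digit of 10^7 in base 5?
10 ≡ 0 (mod 5). 7 = 4 + 2 + 1 (binary 111). Repeated squaring mod 5: 0^1 ≡ 0; 0^2 ≡ 0² = 0 ≡ 0; 0^4 ≡ 0² = 0 ≡ 0. Multiply: 10^7 ≡ 0^4 × 0^2 × 0^1 ≡ 0 × 0 × 0 (mod 5): 0 × 0 = 0 ≡ 0; 0 × 0 = 0 ≡ 0. So 10^7 ≡ 0 (mod 5).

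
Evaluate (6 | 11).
(6/11) = 6^{5} mod 11 = -1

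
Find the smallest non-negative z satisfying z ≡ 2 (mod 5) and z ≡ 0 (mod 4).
M = 5 × 4 = 20. M₁ = 4, y₁ ≡ 4 (mod 5). M₂ = 5, y₂ ≡ 1 (mod 4). z = 2×4×4 + 0×5×1 ≡ 12 (mod 20)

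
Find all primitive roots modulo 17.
Primitive roots mod 17: {3, 5, 6, 7, 10, 11, 12, 14}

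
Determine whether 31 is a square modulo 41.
By Euler's criterion: 31^{20} ≡ 1 (mod 41). Since this equals 1, 31 is a QR.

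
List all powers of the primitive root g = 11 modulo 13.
g^1, g^2, ..., g^{12} mod 13: {11, 4, 5, 3, 7, 12, 2, 9, 8, 10, 6, 1}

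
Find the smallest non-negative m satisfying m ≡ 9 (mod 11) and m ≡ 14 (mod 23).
M = 11 × 23 = 253. M₁ = 23, y₁ ≡ 1 (mod 11). M₂ = 11, y₂ ≡ 21 (mod 23). m = 9×23×1 + 14×11×21 ≡ 152 (mod 253)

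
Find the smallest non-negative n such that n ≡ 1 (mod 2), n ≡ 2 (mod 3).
5

Using the Chinese Remainder Theorem:
M = product of moduli = 6
For equation 1: M_1 = 3, 3 ≡ 1 (mod 2), inverse of 3 mod 2 is 1 (check: 1 × 1 = 1 ≡ 1 (mod 2))
For equation 2: M_2 = 2, 2 ≡ 2 (mod 3), inverse of 2 mod 3 is 2 (check: 2 × 2 = 4 ≡ 1 (mod 3))
Combine: n ≡ Σ r_i×M_i×(M_i⁻¹ mod m_i) = 1×3×1 + 2×2×2 = 3 + 8 = 11
11 mod 6 = 5
n ≡ 5 (mod 6)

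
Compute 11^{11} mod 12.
11

Using successive squaring:
Binary expansion of 11: 1011
Powers of 11 mod 12 (each is the square of the previous):
  11^1 ≡ 11 (mod 12)
  11^2 ≡ 11² = 121 ≡ 1 (mod 12)
  11^4 ≡ 1² = 1 ≡ 1 (mod 12)
  11^8 ≡ 1² = 1 ≡ 1 (mod 12)
11 = 8 + 2 + 1, so 11^11 = 11^8 × 11^2 × 11^1 ≡ 1 × 1 × 11 (mod 12)
Multiplying step by step:
  1 × 1 = 1 ≡ 1 (mod 12)
  1 × 11 = 11 ≡ 11 (mod 12)
Result: 11^11 ≡ 11 (mod 12)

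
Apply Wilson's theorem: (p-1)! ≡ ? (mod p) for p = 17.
By Wilson's theorem, (16)! ≡ -1 ≡ 16 (mod 17)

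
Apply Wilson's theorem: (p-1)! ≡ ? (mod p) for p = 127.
By Wilson's theorem, (126)! ≡ -1 ≡ 126 (mod 127)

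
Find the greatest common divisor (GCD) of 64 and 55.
1

Using the Euclidean algorithm:
64 = 1 × 55 + 9
55 = 6 × 9 + 1
9 = 9 × 1 + 0

GCD(64, 55) = 1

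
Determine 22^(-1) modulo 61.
22^(-1) ≡ 25 (mod 61). Verification: 22 × 25 = 550 ≡ 1 (mod 61)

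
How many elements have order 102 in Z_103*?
Number of primitive roots mod 103 = φ(102) = 32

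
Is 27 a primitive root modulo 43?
No

To verify, check if 27^(42/q) ≢ 1 (mod 43) for each prime divisor q of 42
Divisors of 42 = 42: [1, 2, 3, 6, 7, 14, 21, 42]
  27^(42/2) = 27^21 ≡ 42 (mod 43)
  27^(42/3) = 27^14 ≡ 1 (mod 43)
  27^(42/7) = 27^6 ≡ 35 (mod 43)
Conclusion: 27 is not a primitive root modulo 43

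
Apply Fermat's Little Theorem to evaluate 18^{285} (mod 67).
43

By Fermat's Little Theorem, a^(p-1) ≡ 1 (mod p) for prime p and gcd(a, p) = 1
Here p = 67, so 18^66 ≡ 1 (mod 67)
We can reduce the exponent: 285 mod 66 = 21
So 18^285 ≡ 18^21 (mod 67)
Computing: 18^21 mod 67 = 43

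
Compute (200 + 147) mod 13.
9

(200 + 147) = 347
347 mod 13 = 9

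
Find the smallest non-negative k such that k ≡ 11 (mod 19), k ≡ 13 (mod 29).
448

Using the Chinese Remainder Theorem:
M = product of moduli = 551
For equation 1: M_1 = 29, 29 ≡ 10 (mod 19), inverse of 29 mod 19 is 2 (check: 10 × 2 = 20 ≡ 1 (mod 19))
For equation 2: M_2 = 19, 19 ≡ 19 (mod 29), inverse of 19 mod 29 is 26 (check: 19 × 26 = 494 ≡ 1 (mod 29))
Combine: k ≡ Σ r_i×M_i×(M_i⁻¹ mod m_i) = 11×29×2 + 13×19×26 = 638 + 6422 = 7060
7060 mod 551 = 448
k ≡ 448 (mod 551)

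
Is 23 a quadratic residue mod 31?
By Euler's criterion: 23^{15} ≡ 30 (mod 31). Since this equals -1 (≡ 30), 23 is not a QR.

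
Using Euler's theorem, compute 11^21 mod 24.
By Euler: 11^{8} ≡ 1 (mod 24) since gcd(11, 24) = 1. 21 = 2×8 + 5. So 11^{21} ≡ 11^{5} ≡ 11 (mod 24)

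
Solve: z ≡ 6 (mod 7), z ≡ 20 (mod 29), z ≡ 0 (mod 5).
M = 7 × 29 × 5 = 1015. M₁ = 145, y₁ ≡ 3 (mod 7). M₂ = 35, y₂ ≡ 5 (mod 29). M₃ = 203, y₃ ≡ 2 (mod 5). z = 6×145×3 + 20×35×5 + 0×203×2 ≡ 20 (mod 1015)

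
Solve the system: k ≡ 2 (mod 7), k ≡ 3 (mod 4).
M = 7 × 4 = 28. M₁ = 4, y₁ ≡ 2 (mod 7). M₂ = 7, y₂ ≡ 3 (mod 4). k = 2×4×2 + 3×7×3 ≡ 23 (mod 28)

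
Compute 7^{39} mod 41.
6

Using successive squaring:
Binary expansion of 39: 100111
Powers of 7 mod 41 (each is the square of the previous):
  7^1 ≡ 7 (mod 41)
  7^2 ≡ 7² = 49 ≡ 8 (mod 41)
  7^4 ≡ 8² = 64 ≡ 23 (mod 41)
  7^8 ≡ 23² = 529 ≡ 37 (mod 41)
  7^16 ≡ 37² = 1369 ≡ 16 (mod 41)
  7^32 ≡ 16² = 256 ≡ 10 (mod 41)
39 = 32 + 4 + 2 + 1, so 7^39 = 7^32 × 7^4 × 7^2 × 7^1 ≡ 10 × 23 × 8 × 7 (mod 41)
Multiplying step by step:
  10 × 23 = 230 ≡ 25 (mod 41)
  25 × 8 = 200 ≡ 36 (mod 41)
  36 × 7 = 252 ≡ 6 (mod 41)
Result: 7^39 ≡ 6 (mod 41)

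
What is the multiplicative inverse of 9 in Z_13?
9^(-1) ≡ 3 (mod 13). Verification: 9 × 3 = 27 ≡ 1 (mod 13)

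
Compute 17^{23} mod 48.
17

Using successive squaring:
Binary expansion of 23: 10111
Powers of 17 mod 48 (each is the square of the previous):
  17^1 ≡ 17 (mod 48)
  17^2 ≡ 17² = 289 ≡ 1 (mod 48)
  17^4 ≡ 1² = 1 ≡ 1 (mod 48)
  17^8 ≡ 1² = 1 ≡ 1 (mod 48)
  17^16 ≡ 1² = 1 ≡ 1 (mod 48)
23 = 16 + 4 + 2 + 1, so 17^23 = 17^16 × 17^4 × 17^2 × 17^1 ≡ 1 × 1 × 1 × 17 (mod 48)
Multiplying step by step:
  1 × 1 = 1 ≡ 1 (mod 48)
  1 × 1 = 1 ≡ 1 (mod 48)
  1 × 17 = 17 ≡ 17 (mod 48)
Result: 17^23 ≡ 17 (mod 48)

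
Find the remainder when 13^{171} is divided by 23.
By Fermat: 13^{22} ≡ 1 (mod 23). 171 = 7×22 + 17. So 13^{171} ≡ 13^{17} ≡ 6 (mod 23)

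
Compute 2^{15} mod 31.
1

Using successive squaring:
Binary expansion of 15: 1111
Powers of 2 mod 31 (each is the square of the previous):
  2^1 ≡ 2 (mod 31)
  2^2 ≡ 2² = 4 ≡ 4 (mod 31)
  2^4 ≡ 4² = 16 ≡ 16 (mod 31)
  2^8 ≡ 16² = 256 ≡ 8 (mod 31)
15 = 8 + 4 + 2 + 1, so 2^15 = 2^8 × 2^4 × 2^2 × 2^1 ≡ 8 × 16 × 4 × 2 (mod 31)
Multiplying step by step:
  8 × 16 = 128 ≡ 4 (mod 31)
  4 × 4 = 16 ≡ 16 (mod 31)
  16 × 2 = 32 ≡ 1 (mod 31)
Result: 2^15 ≡ 1 (mod 31)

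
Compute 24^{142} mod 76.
16

Using successive squaring:
Binary expansion of 142: 10001110
Powers of 24 mod 76 (each is the square of the previous):
  24^1 ≡ 24 (mod 76)
  24^2 ≡ 24² = 576 ≡ 44 (mod 76)
  24^4 ≡ 44² = 1936 ≡ 36 (mod 76)
  24^8 ≡ 36² = 1296 ≡ 4 (mod 76)
  24^16 ≡ 4² = 16 ≡ 16 (mod 76)
  24^32 ≡ 16² = 256 ≡ 28 (mod 76)
  24^64 ≡ 28² = 784 ≡ 24 (mod 76)
  24^128 ≡ 24² = 576 ≡ 44 (mod 76)
142 = 128 + 8 + 4 + 2, so 24^142 = 24^128 × 24^8 × 24^4 × 24^2 ≡ 44 × 4 × 36 × 44 (mod 76)
Multiplying step by step:
  44 × 4 = 176 ≡ 24 (mod 76)
  24 × 36 = 864 ≡ 28 (mod 76)
  28 × 44 = 1232 ≡ 16 (mod 76)
Result: 24^142 ≡ 16 (mod 76)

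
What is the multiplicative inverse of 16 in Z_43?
16^(-1) ≡ 35 (mod 43). Verification: 16 × 35 = 560 ≡ 1 (mod 43)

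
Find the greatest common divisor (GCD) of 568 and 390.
2

Using the Euclidean algorithm:
568 = 1 × 390 + 178
390 = 2 × 178 + 34
178 = 5 × 34 + 8
34 = 4 × 8 + 2
8 = 4 × 2 + 0

GCD(568, 390) = 2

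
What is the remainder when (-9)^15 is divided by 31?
Using repeated squaring. (-9) ≡ 22 (mod 31). 15 = 8 + 4 + 2 + 1 (binary 1111). Repeated squaring mod 31: 22^1 ≡ 22; 22^2 ≡ 22² = 484 ≡ 19; 22^4 ≡ 19² = 361 ≡ 20; 22^8 ≡ 20² = 400 ≡ 28. Multiply: (-9)^15 ≡ 22^8 × 22^4 × 22^2 × 22^1 ≡ 28 × 20 × 19 × 22 (mod 31): 28 × 20 = 560 ≡ 2; 2 × 19 = 38 ≡ 7; 7 × 22 = 154 ≡ 30. So (-9)^15 ≡ 30 (mod 31).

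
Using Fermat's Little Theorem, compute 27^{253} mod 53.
22

By Fermat's Little Theorem, a^(p-1) ≡ 1 (mod p) for prime p and gcd(a, p) = 1
Here p = 53, so 27^52 ≡ 1 (mod 53)
We can reduce the exponent: 253 mod 52 = 45
So 27^253 ≡ 27^45 (mod 53)
Computing: 27^45 mod 53 = 22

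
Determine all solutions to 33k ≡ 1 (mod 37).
9

Since gcd(33, 37) = 1 divides 1, a solution exists.
Multiply both sides by the inverse of 33 mod 37:
  33^(-1) mod 37 = 9
  x ≡ 9 × 1 ≡ 9 ≡ 9 (mod 37)
Verification: 33 × 9 = 297 = 8 × 37 + 1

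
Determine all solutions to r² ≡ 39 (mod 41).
The square roots of 39 mod 41 are 11 and 30. Verify: 11² = 121 ≡ 39 (mod 41)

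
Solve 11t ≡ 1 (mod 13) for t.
6

Using Extended Euclidean Algorithm:
gcd(11, 13) = 1
Bezout coefficients: 11 × 6 + 13 × -5 = 1
So 11 × 6 ≡ 1 (mod 13)
The inverse is 6 mod 13 = 6
Verification: 11 × 6 = 66 = 5 × 13 + 1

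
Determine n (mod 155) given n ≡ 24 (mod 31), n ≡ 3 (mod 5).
148

Using the Chinese Remainder Theorem:
M = product of moduli = 155
For equation 1: M_1 = 5, 5 ≡ 5 (mod 31), inverse of 5 mod 31 is 25 (check: 5 × 25 = 125 ≡ 1 (mod 31))
For equation 2: M_2 = 31, 31 ≡ 1 (mod 5), inverse of 31 mod 5 is 1 (check: 1 × 1 = 1 ≡ 1 (mod 5))
Combine: n ≡ Σ r_i×M_i×(M_i⁻¹ mod m_i) = 24×5×25 + 3×31×1 = 3000 + 93 = 3093
3093 mod 155 = 148
n ≡ 148 (mod 155)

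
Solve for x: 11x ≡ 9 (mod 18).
9

Since gcd(11, 18) = 1 divides 9, a solution exists.
Multiply both sides by the inverse of 11 mod 18:
  11^(-1) mod 18 = 5
  x ≡ 5 × 9 ≡ 45 ≡ 9 (mod 18)
Verification: 11 × 9 = 99 = 5 × 18 + 9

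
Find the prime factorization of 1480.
2^3 × 5 × 37

Divide by primes starting from smallest:
1480 ÷ 2 = 740
740 ÷ 2 = 370
370 ÷ 2 = 185
185 ÷ 5 = 37
37 ÷ 37 = 1

1480 = 2^3 × 5 × 37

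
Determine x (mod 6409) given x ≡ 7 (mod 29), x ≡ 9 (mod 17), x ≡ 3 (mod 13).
94

Using the Chinese Remainder Theorem:
M = product of moduli = 6409
For equation 1: M_1 = 221, 221 ≡ 18 (mod 29), inverse of 221 mod 29 is 21 (check: 18 × 21 = 378 ≡ 1 (mod 29))
For equation 2: M_2 = 377, 377 ≡ 3 (mod 17), inverse of 377 mod 17 is 6 (check: 3 × 6 = 18 ≡ 1 (mod 17))
For equation 3: M_3 = 493, 493 ≡ 12 (mod 13), inverse of 493 mod 13 is 12 (check: 12 × 12 = 144 ≡ 1 (mod 13))
Combine: x ≡ Σ r_i×M_i×(M_i⁻¹ mod m_i) = 7×221×21 + 9×377×6 + 3×493×12 = 32487 + 20358 + 17748 = 70593
70593 mod 6409 = 94
x ≡ 94 (mod 6409)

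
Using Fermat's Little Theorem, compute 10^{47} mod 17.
12

By Fermat's Little Theorem, a^(p-1) ≡ 1 (mod p) for prime p and gcd(a, p) = 1
Here p = 17, so 10^16 ≡ 1 (mod 17)
We can reduce the exponent: 47 mod 16 = 15
So 10^47 ≡ 10^15 (mod 17)
Computing: 10^15 mod 17 = 12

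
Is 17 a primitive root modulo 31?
Yes

To verify, check if 17^(30/q) ≢ 1 (mod 31) for each prime divisor q of 30
Divisors of 30 = 30: [1, 2, 3, 5, 6, 10, 15, 30]
  17^(30/2) = 17^15 ≡ 30 (mod 31)
  17^(30/3) = 17^10 ≡ 25 (mod 31)
  17^(30/5) = 17^6 ≡ 8 (mod 31)
Conclusion: 17 is a primitive root modulo 31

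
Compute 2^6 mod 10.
6 = 4 + 2 (binary 110). Repeated squaring mod 10: 2^1 ≡ 2; 2^2 ≡ 2² = 4 ≡ 4; 2^4 ≡ 4² = 16 ≡ 6. Multiply: 2^6 = 2^4 × 2^2 ≡ 6 × 4 (mod 10): 6 × 4 = 24 ≡ 4. So 2^6 ≡ 4 (mod 10).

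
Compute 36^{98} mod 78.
48

Using successive squaring:
Binary expansion of 98: 1100010
Powers of 36 mod 78 (each is the square of the previous):
  36^1 ≡ 36 (mod 78)
  36^2 ≡ 36² = 1296 ≡ 48 (mod 78)
  36^4 ≡ 48² = 2304 ≡ 42 (mod 78)
  36^8 ≡ 42² = 1764 ≡ 48 (mod 78)
  36^16 ≡ 48² = 2304 ≡ 42 (mod 78)
  36^32 ≡ 42² = 1764 ≡ 48 (mod 78)
  36^64 ≡ 48² = 2304 ≡ 42 (mod 78)
98 = 64 + 32 + 2, so 36^98 = 36^64 × 36^32 × 36^2 ≡ 42 × 48 × 48 (mod 78)
Multiplying step by step:
  42 × 48 = 2016 ≡ 66 (mod 78)
  66 × 48 = 3168 ≡ 48 (mod 78)
Result: 36^98 ≡ 48 (mod 78)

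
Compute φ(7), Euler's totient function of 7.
6

Prime factorization: 7 = 7
Using the formula φ(n) = n × Π(1 - 1/p) for each prime factor p:
φ(7) = 7 × (1 - 1/7)
φ(7) = 6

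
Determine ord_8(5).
Powers of 5 mod 8: 5^1≡5, 5^2≡1. Order = 2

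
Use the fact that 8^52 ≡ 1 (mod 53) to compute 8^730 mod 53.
By Fermat: 8^{52} ≡ 1 (mod 53). 730 ≡ 2 (mod 52). So 8^{730} ≡ 8^{2} ≡ 11 (mod 53)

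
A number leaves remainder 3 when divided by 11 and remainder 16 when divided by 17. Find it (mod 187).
M = 11 × 17 = 187. M₁ = 17, y₁ ≡ 2 (mod 11). M₂ = 11, y₂ ≡ 14 (mod 17). k = 3×17×2 + 16×11×14 ≡ 135 (mod 187)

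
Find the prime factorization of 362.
2 × 181

Divide by primes starting from smallest:
362 ÷ 2 = 181
181 ÷ 181 = 1

362 = 2 × 181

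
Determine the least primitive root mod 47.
p - 1 = 46 has prime divisors 2, 23. h is a primitive root mod 47 iff h^(46/q) ≢ 1 (mod 47) for each such q.
h = 2: 2^23 ≡ 1, 2^2 ≡ 4 (mod 47); 2^23 ≡ 1, so not a primitive root.
h = 3: 3^23 ≡ 1, 3^2 ≡ 9 (mod 47); 3^23 ≡ 1, so not a primitive root.
h = 4: 4^23 ≡ 1, 4^2 ≡ 16 (mod 47); 4^23 ≡ 1, so not a primitive root.
h = 5: 5^23 ≡ 46, 5^2 ≡ 25 (mod 47); none is 1, so 5 has order 46 and is a primitive root.
The smallest primitive root mod 47 is g = 5.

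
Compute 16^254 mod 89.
Using Fermat: 16^{88} ≡ 1 (mod 89). 254 ≡ 78 (mod 88). So 16^{254} ≡ 16^{78} ≡ 16 (mod 89)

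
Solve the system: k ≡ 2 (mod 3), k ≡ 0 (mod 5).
M = 3 × 5 = 15. M₁ = 5, y₁ ≡ 2 (mod 3). M₂ = 3, y₂ ≡ 2 (mod 5). k = 2×5×2 + 0×3×2 ≡ 5 (mod 15)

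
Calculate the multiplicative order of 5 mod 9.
Powers of 5 mod 9: 5^1≡5, 5^2≡7, 5^3≡8, 5^4≡4, 5^5≡2, 5^6≡1. Order = 6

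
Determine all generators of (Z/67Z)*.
Primitive roots mod 67: {2, 7, 11, 12, 13, 18, 20, 28, 31, 32, 34, 41, 44, 46, 48, 50, 51, 57, 61, 63}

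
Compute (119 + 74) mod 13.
11

(119 + 74) = 193
193 mod 13 = 11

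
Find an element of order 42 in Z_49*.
3 has order 42 mod 49 since 3^{42} ≡ 1 (mod 49) and no smaller power works.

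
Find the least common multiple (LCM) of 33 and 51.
561

First find GCD(33, 51) using the Euclidean algorithm:
33 = 0 × 51 + 33
51 = 1 × 33 + 18
33 = 1 × 18 + 15
18 = 1 × 15 + 3
15 = 5 × 3 + 0
GCD(33, 51) = 3

LCM formula: LCM(a, b) = (a × b) / GCD(a, b)
LCM(33, 51) = (33 × 51) / 3
LCM(33, 51) = 1683 / 3
LCM(33, 51) = 561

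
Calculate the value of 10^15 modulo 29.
Using repeated squaring. 15 = 8 + 4 + 2 + 1 (binary 1111). Repeated squaring mod 29: 10^1 ≡ 10; 10^2 ≡ 10² = 100 ≡ 13; 10^4 ≡ 13² = 169 ≡ 24; 10^8 ≡ 24² = 576 ≡ 25. Multiply: 10^15 = 10^8 × 10^4 × 10^2 × 10^1 ≡ 25 × 24 × 13 × 10 (mod 29): 25 × 24 = 600 ≡ 20; 20 × 13 = 260 ≡ 28; 28 × 10 = 280 ≡ 19. So 10^15 ≡ 19 (mod 29).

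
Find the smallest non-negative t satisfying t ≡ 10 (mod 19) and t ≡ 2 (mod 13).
M = 19 × 13 = 247. M₁ = 13, y₁ ≡ 3 (mod 19). M₂ = 19, y₂ ≡ 11 (mod 13). t = 10×13×3 + 2×19×11 ≡ 67 (mod 247)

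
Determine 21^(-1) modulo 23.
21^(-1) ≡ 11 (mod 23). Verification: 21 × 11 = 231 ≡ 1 (mod 23)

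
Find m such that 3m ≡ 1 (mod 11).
3^(-1) ≡ 4 (mod 11). Verification: 3 × 4 = 12 ≡ 1 (mod 11)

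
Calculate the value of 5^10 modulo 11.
10 = 8 + 2 (binary 1010). Repeated squaring mod 11: 5^1 ≡ 5; 5^2 ≡ 5² = 25 ≡ 3; 5^4 ≡ 3² = 9 ≡ 9; 5^8 ≡ 9² = 81 ≡ 4. Multiply: 5^10 = 5^8 × 5^2 ≡ 4 × 3 (mod 11): 4 × 3 = 12 ≡ 1. So 5^10 ≡ 1 (mod 11).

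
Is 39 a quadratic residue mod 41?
By Euler's criterion: 39^{20} ≡ 1 (mod 41). Since this equals 1, 39 is a QR.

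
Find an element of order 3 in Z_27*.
10 has order 3 mod 27 since 10^{3} ≡ 1 (mod 27) and no smaller power works.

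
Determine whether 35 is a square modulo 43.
By Euler's criterion: 35^{21} ≡ 1 (mod 43). Since this equals 1, 35 is a QR.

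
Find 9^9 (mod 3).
9 ≡ 0 (mod 3). 9 = 8 + 1 (binary 1001). Repeated squaring mod 3: 0^1 ≡ 0; 0^2 ≡ 0² = 0 ≡ 0; 0^4 ≡ 0² = 0 ≡ 0; 0^8 ≡ 0² = 0 ≡ 0. Multiply: 9^9 ≡ 0^8 × 0^1 ≡ 0 × 0 (mod 3): 0 × 0 = 0 ≡ 0. So 9^9 ≡ 0 (mod 3).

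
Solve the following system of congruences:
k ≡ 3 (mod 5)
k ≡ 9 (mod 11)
53

Using the Chinese Remainder Theorem:
M = product of moduli = 55
For equation 1: M_1 = 11, 11 ≡ 1 (mod 5), inverse of 11 mod 5 is 1 (check: 1 × 1 = 1 ≡ 1 (mod 5))
For equation 2: M_2 = 5, 5 ≡ 5 (mod 11), inverse of 5 mod 11 is 9 (check: 5 × 9 = 45 ≡ 1 (mod 11))
Combine: k ≡ Σ r_i×M_i×(M_i⁻¹ mod m_i) = 3×11×1 + 9×5×9 = 33 + 405 = 438
438 mod 55 = 53
k ≡ 53 (mod 55)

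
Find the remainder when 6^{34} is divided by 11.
By Fermat: 6^{10} ≡ 1 (mod 11). 34 = 3×10 + 4. So 6^{34} ≡ 6^{4} ≡ 9 (mod 11)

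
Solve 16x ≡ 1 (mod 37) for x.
16^(-1) ≡ 7 (mod 37). Verification: 16 × 7 = 112 ≡ 1 (mod 37)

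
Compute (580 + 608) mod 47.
13

(580 + 608) = 1188
1188 mod 47 = 13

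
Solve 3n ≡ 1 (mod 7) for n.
5

Using Extended Euclidean Algorithm:
gcd(3, 7) = 1
Bezout coefficients: 3 × -2 + 7 × 1 = 1
So 3 × -2 ≡ 1 (mod 7)
The inverse is -2 mod 7 = 5
Verification: 3 × 5 = 15 = 2 × 7 + 1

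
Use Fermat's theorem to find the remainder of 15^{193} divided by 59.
28

By Fermat's Little Theorem, a^(p-1) ≡ 1 (mod p) for prime p and gcd(a, p) = 1
Here p = 59, so 15^58 ≡ 1 (mod 59)
We can reduce the exponent: 193 mod 58 = 19
So 15^193 ≡ 15^19 (mod 59)
Computing: 15^19 mod 59 = 28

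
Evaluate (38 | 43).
(38/43) = 38^{21} mod 43 = 1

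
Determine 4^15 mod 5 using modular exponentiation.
Using Fermat: 4^{4} ≡ 1 (mod 5). 15 ≡ 3 (mod 4). So 4^{15} ≡ 4^{3} ≡ 4 (mod 5)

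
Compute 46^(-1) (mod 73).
27

Using Extended Euclidean Algorithm:
gcd(46, 73) = 1
Bezout coefficients: 46 × 27 + 73 × -17 = 1
So 46 × 27 ≡ 1 (mod 73)
The inverse is 27 mod 73 = 27
Verification: 46 × 27 = 1242 = 17 × 73 + 1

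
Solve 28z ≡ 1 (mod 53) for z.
28^(-1) ≡ 36 (mod 53). Verification: 28 × 36 = 1008 ≡ 1 (mod 53)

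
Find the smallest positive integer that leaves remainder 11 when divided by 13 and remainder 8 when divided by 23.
M = 13 × 23 = 299. M₁ = 23, y₁ ≡ 4 (mod 13). M₂ = 13, y₂ ≡ 16 (mod 23). n = 11×23×4 + 8×13×16 ≡ 284 (mod 299). The smallest positive such number is 284.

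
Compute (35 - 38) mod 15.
12

(35 - 38) = -3
-3 mod 15 = 12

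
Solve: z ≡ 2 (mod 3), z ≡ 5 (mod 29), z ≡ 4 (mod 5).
M = 3 × 29 × 5 = 435. M₁ = 145, y₁ ≡ 1 (mod 3). M₂ = 15, y₂ ≡ 2 (mod 29). M₃ = 87, y₃ ≡ 3 (mod 5). z = 2×145×1 + 5×15×2 + 4×87×3 ≡ 179 (mod 435)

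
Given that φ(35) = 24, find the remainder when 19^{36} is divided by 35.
By Euler: 19^{24} ≡ 1 (mod 35) since gcd(19, 35) = 1. 36 = 1×24 + 12. So 19^{36} ≡ 19^{12} ≡ 1 (mod 35)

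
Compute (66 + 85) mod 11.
8

(66 + 85) = 151
151 mod 11 = 8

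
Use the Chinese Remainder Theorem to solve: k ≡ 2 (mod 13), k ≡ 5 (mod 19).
119

Using the Chinese Remainder Theorem:
M = product of moduli = 247
For equation 1: M_1 = 19, 19 ≡ 6 (mod 13), inverse of 19 mod 13 is 11 (check: 6 × 11 = 66 ≡ 1 (mod 13))
For equation 2: M_2 = 13, 13 ≡ 13 (mod 19), inverse of 13 mod 19 is 3 (check: 13 × 3 = 39 ≡ 1 (mod 19))
Combine: k ≡ Σ r_i×M_i×(M_i⁻¹ mod m_i) = 2×19×11 + 5×13×3 = 418 + 195 = 613
613 mod 247 = 119
k ≡ 119 (mod 247)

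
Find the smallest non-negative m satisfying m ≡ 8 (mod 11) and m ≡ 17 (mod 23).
M = 11 × 23 = 253. M₁ = 23, y₁ ≡ 1 (mod 11). M₂ = 11, y₂ ≡ 21 (mod 23). m = 8×23×1 + 17×11×21 ≡ 63 (mod 253)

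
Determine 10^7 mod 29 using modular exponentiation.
7 = 4 + 2 + 1 (binary 111). Repeated squaring mod 29: 10^1 ≡ 10; 10^2 ≡ 10² = 100 ≡ 13; 10^4 ≡ 13² = 169 ≡ 24. Multiply: 10^7 = 10^4 × 10^2 × 10^1 ≡ 24 × 13 × 10 (mod 29): 24 × 13 = 312 ≡ 22; 22 × 10 = 220 ≡ 17. So 10^7 ≡ 17 (mod 29).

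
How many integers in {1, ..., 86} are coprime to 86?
42

Prime factorization: 86 = 2 × 43
Using the formula φ(n) = n × Π(1 - 1/p) for each prime factor p:
φ(86) = 86 × (1 - 1/2) × (1 - 1/43)
φ(86) = 42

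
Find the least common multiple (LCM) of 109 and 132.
14388

First find GCD(109, 132) using the Euclidean algorithm:
109 = 0 × 132 + 109
132 = 1 × 109 + 23
109 = 4 × 23 + 17
23 = 1 × 17 + 6
17 = 2 × 6 + 5
6 = 1 × 5 + 1
5 = 5 × 1 + 0
GCD(109, 132) = 1

LCM formula: LCM(a, b) = (a × b) / GCD(a, b)
LCM(109, 132) = (109 × 132) / 1
LCM(109, 132) = 14388 / 1
LCM(109, 132) = 14388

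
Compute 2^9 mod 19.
9 = 8 + 1 (binary 1001). Repeated squaring mod 19: 2^1 ≡ 2; 2^2 ≡ 2² = 4 ≡ 4; 2^4 ≡ 4² = 16 ≡ 16; 2^8 ≡ 16² = 256 ≡ 9. Multiply: 2^9 = 2^8 × 2^1 ≡ 9 × 2 (mod 19): 9 × 2 = 18 ≡ 18. So 2^9 ≡ 18 (mod 19).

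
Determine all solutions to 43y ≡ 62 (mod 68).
22

Since gcd(43, 68) = 1 divides 62, a solution exists.
Multiply both sides by the inverse of 43 mod 68:
  43^(-1) mod 68 = 19
  x ≡ 19 × 62 ≡ 1178 ≡ 22 (mod 68)
Verification: 43 × 22 = 946 = 13 × 68 + 62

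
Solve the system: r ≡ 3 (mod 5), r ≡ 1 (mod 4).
M = 5 × 4 = 20. M₁ = 4, y₁ ≡ 4 (mod 5). M₂ = 5, y₂ ≡ 1 (mod 4). r = 3×4×4 + 1×5×1 ≡ 13 (mod 20)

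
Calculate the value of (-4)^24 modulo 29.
Using repeated squaring. (-4) ≡ 25 (mod 29). 24 = 16 + 8 (binary 11000). Repeated squaring mod 29: 25^1 ≡ 25; 25^2 ≡ 25² = 625 ≡ 16; 25^4 ≡ 16² = 256 ≡ 24; 25^8 ≡ 24² = 576 ≡ 25; 25^16 ≡ 25² = 625 ≡ 16. Multiply: (-4)^24 ≡ 25^16 × 25^8 ≡ 16 × 25 (mod 29): 16 × 25 = 400 ≡ 23. So (-4)^24 ≡ 23 (mod 29).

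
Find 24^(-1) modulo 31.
22

Using Extended Euclidean Algorithm:
gcd(24, 31) = 1
Bezout coefficients: 24 × -9 + 31 × 7 = 1
So 24 × -9 ≡ 1 (mod 31)
The inverse is -9 mod 31 = 22
Verification: 24 × 22 = 528 = 17 × 31 + 1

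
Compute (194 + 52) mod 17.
8

(194 + 52) = 246
246 mod 17 = 8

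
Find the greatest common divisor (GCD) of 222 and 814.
74

Using the Euclidean algorithm:
222 = 0 × 814 + 222
814 = 3 × 222 + 148
222 = 1 × 148 + 74
148 = 2 × 74 + 0

GCD(222, 814) = 74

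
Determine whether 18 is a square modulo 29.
By Euler's criterion: 18^{14} ≡ 28 (mod 29). Since this equals -1 (≡ 28), 18 is not a QR.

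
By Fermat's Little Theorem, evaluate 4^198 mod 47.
By Fermat: 4^{46} ≡ 1 (mod 47). 198 = 4×46 + 14. So 4^{198} ≡ 4^{14} ≡ 32 (mod 47)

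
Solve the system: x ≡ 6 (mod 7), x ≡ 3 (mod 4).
M = 7 × 4 = 28. M₁ = 4, y₁ ≡ 2 (mod 7). M₂ = 7, y₂ ≡ 3 (mod 4). x = 6×4×2 + 3×7×3 ≡ 27 (mod 28)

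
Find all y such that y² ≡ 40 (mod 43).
The square roots of 40 mod 43 are 13 and 30. Verify: 13² = 169 ≡ 40 (mod 43)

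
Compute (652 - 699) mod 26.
5

(652 - 699) = -47
-47 mod 26 = 5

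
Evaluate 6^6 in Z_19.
6 = 4 + 2 (binary 110). Repeated squaring mod 19: 6^1 ≡ 6; 6^2 ≡ 6² = 36 ≡ 17; 6^4 ≡ 17² = 289 ≡ 4. Multiply: 6^6 = 6^4 × 6^2 ≡ 4 × 17 (mod 19): 4 × 17 = 68 ≡ 11. So 6^6 ≡ 11 (mod 19).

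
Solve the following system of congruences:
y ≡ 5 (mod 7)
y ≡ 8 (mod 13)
47

Using the Chinese Remainder Theorem:
M = product of moduli = 91
For equation 1: M_1 = 13, 13 ≡ 6 (mod 7), inverse of 13 mod 7 is 6 (check: 6 × 6 = 36 ≡ 1 (mod 7))
For equation 2: M_2 = 7, 7 ≡ 7 (mod 13), inverse of 7 mod 13 is 2 (check: 7 × 2 = 14 ≡ 1 (mod 13))
Combine: y ≡ Σ r_i×M_i×(M_i⁻¹ mod m_i) = 5×13×6 + 8×7×2 = 390 + 112 = 502
502 mod 91 = 47
y ≡ 47 (mod 91)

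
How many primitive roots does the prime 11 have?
Number of primitive roots mod 11 = φ(10) = 4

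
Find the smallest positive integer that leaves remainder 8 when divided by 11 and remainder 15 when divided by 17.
M = 11 × 17 = 187. M₁ = 17, y₁ ≡ 2 (mod 11). M₂ = 11, y₂ ≡ 14 (mod 17). y = 8×17×2 + 15×11×14 ≡ 151 (mod 187). The smallest positive such number is 151.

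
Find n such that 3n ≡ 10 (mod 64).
46

Since gcd(3, 64) = 1 divides 10, a solution exists.
Multiply both sides by the inverse of 3 mod 64:
  3^(-1) mod 64 = 43
  x ≡ 43 × 10 ≡ 430 ≡ 46 (mod 64)
Verification: 3 × 46 = 138 = 2 × 64 + 10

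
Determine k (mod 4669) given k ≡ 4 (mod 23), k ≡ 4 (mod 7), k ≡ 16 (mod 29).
1292

Using the Chinese Remainder Theorem:
M = product of moduli = 4669
For equation 1: M_1 = 203, 203 ≡ 19 (mod 23), inverse of 203 mod 23 is 17 (check: 19 × 17 = 323 ≡ 1 (mod 23))
For equation 2: M_2 = 667, 667 ≡ 2 (mod 7), inverse of 667 mod 7 is 4 (check: 2 × 4 = 8 ≡ 1 (mod 7))
For equation 3: M_3 = 161, 161 ≡ 16 (mod 29), inverse of 161 mod 29 is 20 (check: 16 × 20 = 320 ≡ 1 (mod 29))
Combine: k ≡ Σ r_i×M_i×(M_i⁻¹ mod m_i) = 4×203×17 + 4×667×4 + 16×161×20 = 13804 + 10672 + 51520 = 75996
75996 mod 4669 = 1292
k ≡ 1292 (mod 4669)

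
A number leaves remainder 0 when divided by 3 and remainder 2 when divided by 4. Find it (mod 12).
M = 3 × 4 = 12. M₁ = 4, y₁ ≡ 1 (mod 3). M₂ = 3, y₂ ≡ 3 (mod 4). y = 0×4×1 + 2×3×3 ≡ 6 (mod 12)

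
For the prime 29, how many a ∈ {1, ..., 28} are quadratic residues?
For prime 29, there are (p-1)/2 = (29-1)/2 = 14 quadratic residues (excluding 0).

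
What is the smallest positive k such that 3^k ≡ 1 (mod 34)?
Powers of 3 mod 34: 3^1≡3, 3^2≡9, 3^3≡27, 3^4≡13, 3^5≡5, 3^6≡15, 3^7≡11, 3^8≡33, 3^9≡31, 3^10≡25, 3^11≡7, 3^12≡21, 3^13≡29, 3^14≡19, 3^15≡23, 3^16≡1. Order = 16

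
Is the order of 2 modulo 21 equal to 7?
No, the actual order is 6, not 7.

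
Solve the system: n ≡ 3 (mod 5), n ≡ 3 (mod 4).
M = 5 × 4 = 20. M₁ = 4, y₁ ≡ 4 (mod 5). M₂ = 5, y₂ ≡ 1 (mod 4). n = 3×4×4 + 3×5×1 ≡ 3 (mod 20)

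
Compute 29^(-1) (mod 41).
29^(-1) ≡ 17 (mod 41). Verification: 29 × 17 = 493 ≡ 1 (mod 41)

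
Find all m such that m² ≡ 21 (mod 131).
The square roots of 21 mod 131 are 105 and 26. Verify: 105² = 11025 ≡ 21 (mod 131)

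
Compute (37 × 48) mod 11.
5

(37 × 48) = 1776
1776 mod 11 = 5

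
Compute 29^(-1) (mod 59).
57

Using Extended Euclidean Algorithm:
gcd(29, 59) = 1
Bezout coefficients: 29 × -2 + 59 × 1 = 1
So 29 × -2 ≡ 1 (mod 59)
The inverse is -2 mod 59 = 57
Verification: 29 × 57 = 1653 = 28 × 59 + 1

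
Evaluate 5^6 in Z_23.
6 = 4 + 2 (binary 110). Repeated squaring mod 23: 5^1 ≡ 5; 5^2 ≡ 5² = 25 ≡ 2; 5^4 ≡ 2² = 4 ≡ 4. Multiply: 5^6 = 5^4 × 5^2 ≡ 4 × 2 (mod 23): 4 × 2 = 8 ≡ 8. So 5^6 ≡ 8 (mod 23).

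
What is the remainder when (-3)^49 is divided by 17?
Using Fermat: (-3)^{16} ≡ 1 (mod 17). 49 ≡ 1 (mod 16). So (-3)^{49} ≡ (-3)^{1} ≡ 14 (mod 17)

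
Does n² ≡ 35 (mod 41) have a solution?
By Euler's criterion: 35^{20} ≡ 40 (mod 41). Since this equals -1 (≡ 40), 35 is not a QR.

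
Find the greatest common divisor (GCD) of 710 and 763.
1

Using the Euclidean algorithm:
710 = 0 × 763 + 710
763 = 1 × 710 + 53
710 = 13 × 53 + 21
53 = 2 × 21 + 11
21 = 1 × 11 + 10
11 = 1 × 10 + 1
10 = 10 × 1 + 0

GCD(710, 763) = 1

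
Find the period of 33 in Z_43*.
Powers of 33 mod 43: 33^1≡33, 33^2≡14, 33^3≡32, 33^4≡24, 33^5≡18, 33^6≡35, 33^7≡37, 33^8≡17, 33^9≡2, 33^10≡23, 33^11≡28, 33^12≡21, 33^13≡5, 33^14≡36, 33^15≡27, 33^16≡31, 33^17≡34, 33^18≡4, 33^19≡3, 33^20≡13, 33^21≡42, 33^22≡10, 33^23≡29, 33^24≡11, 33^25≡19, 33^26≡25, 33^27≡8, 33^28≡6, 33^29≡26, 33^30≡41, 33^31≡20, 33^32≡15, 33^33≡22, 33^34≡38, 33^35≡7, 33^36≡16, 33^37≡12, 33^38≡9, 33^39≡39, 33^40≡40, 33^41≡30, 33^42≡1. Order = 42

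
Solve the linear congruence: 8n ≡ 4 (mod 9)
5

Since gcd(8, 9) = 1 divides 4, a solution exists.
Multiply both sides by the inverse of 8 mod 9:
  8^(-1) mod 9 = 8
  x ≡ 8 × 4 ≡ 32 ≡ 5 (mod 9)
Verification: 8 × 5 = 40 = 4 × 9 + 4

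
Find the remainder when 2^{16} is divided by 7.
By Fermat: 2^{6} ≡ 1 (mod 7). 16 = 2×6 + 4. So 2^{16} ≡ 2^{4} ≡ 2 (mod 7)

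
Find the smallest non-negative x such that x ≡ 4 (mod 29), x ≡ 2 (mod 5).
62

Using the Chinese Remainder Theorem:
M = product of moduli = 145
For equation 1: M_1 = 5, 5 ≡ 5 (mod 29), inverse of 5 mod 29 is 6 (check: 5 × 6 = 30 ≡ 1 (mod 29))
For equation 2: M_2 = 29, 29 ≡ 4 (mod 5), inverse of 29 mod 5 is 4 (check: 4 × 4 = 16 ≡ 1 (mod 5))
Combine: x ≡ Σ r_i×M_i×(M_i⁻¹ mod m_i) = 4×5×6 + 2×29×4 = 120 + 232 = 352
352 mod 145 = 62
x ≡ 62 (mod 145)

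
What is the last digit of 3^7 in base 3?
3 ≡ 0 (mod 3). 7 = 4 + 2 + 1 (binary 111). Repeated squaring mod 3: 0^1 ≡ 0; 0^2 ≡ 0² = 0 ≡ 0; 0^4 ≡ 0² = 0 ≡ 0. Multiply: 3^7 ≡ 0^4 × 0^2 × 0^1 ≡ 0 × 0 × 0 (mod 3): 0 × 0 = 0 ≡ 0; 0 × 0 = 0 ≡ 0. So 3^7 ≡ 0 (mod 3).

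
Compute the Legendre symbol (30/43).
(30/43) = 30^{21} mod 43 = -1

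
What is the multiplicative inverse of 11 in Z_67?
61

Using Extended Euclidean Algorithm:
gcd(11, 67) = 1
Bezout coefficients: 11 × -6 + 67 × 1 = 1
So 11 × -6 ≡ 1 (mod 67)
The inverse is -6 mod 67 = 61
Verification: 11 × 61 = 671 = 10 × 67 + 1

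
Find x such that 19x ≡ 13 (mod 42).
25

Since gcd(19, 42) = 1 divides 13, a solution exists.
Multiply both sides by the inverse of 19 mod 42:
  19^(-1) mod 42 = 31
  x ≡ 31 × 13 ≡ 403 ≡ 25 (mod 42)
Verification: 19 × 25 = 475 = 11 × 42 + 13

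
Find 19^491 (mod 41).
Using Fermat: 19^{40} ≡ 1 (mod 41). 491 ≡ 11 (mod 40). So 19^{491} ≡ 19^{11} ≡ 34 (mod 41)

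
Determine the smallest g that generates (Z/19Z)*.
2

A primitive root g modulo p has order p-1 = 18
Prime divisors of 18: [2, 3]
g is a primitive root iff g^(18/q) ≢ 1 (mod 19) for each prime divisor q
Testing small values:
  g = 2: 2^9 ≡ 18, 2^6 ≡ 7 (mod 19) → none is 1, primitive root!
The smallest primitive root is 2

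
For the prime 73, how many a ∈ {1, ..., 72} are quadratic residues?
For prime 73, there are (p-1)/2 = (73-1)/2 = 36 quadratic residues (excluding 0).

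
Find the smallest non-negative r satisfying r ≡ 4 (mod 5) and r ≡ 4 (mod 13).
M = 5 × 13 = 65. M₁ = 13, y₁ ≡ 2 (mod 5). M₂ = 5, y₂ ≡ 8 (mod 13). r = 4×13×2 + 4×5×8 ≡ 4 (mod 65)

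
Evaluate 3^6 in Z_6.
6 = 4 + 2 (binary 110). Repeated squaring mod 6: 3^1 ≡ 3; 3^2 ≡ 3² = 9 ≡ 3; 3^4 ≡ 3² = 9 ≡ 3. Multiply: 3^6 = 3^4 × 3^2 ≡ 3 × 3 (mod 6): 3 × 3 = 9 ≡ 3. So 3^6 ≡ 3 (mod 6).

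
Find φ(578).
272

Prime factorization: 578 = 2 × 17^2
Using the formula φ(n) = n × Π(1 - 1/p) for each prime factor p:
φ(578) = 578 × (1 - 1/2) × (1 - 1/17)
φ(578) = 272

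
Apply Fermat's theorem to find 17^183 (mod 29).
By Fermat: 17^{28} ≡ 1 (mod 29). 183 = 6×28 + 15. So 17^{183} ≡ 17^{15} ≡ 12 (mod 29)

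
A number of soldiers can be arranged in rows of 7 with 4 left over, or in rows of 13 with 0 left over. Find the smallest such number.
M = 7 × 13 = 91. M₁ = 13, y₁ ≡ 6 (mod 7). M₂ = 7, y₂ ≡ 2 (mod 13). t = 4×13×6 + 0×7×2 ≡ 39 (mod 91). The smallest positive such number is 39.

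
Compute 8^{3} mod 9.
8

Using successive squaring:
Binary expansion of 3: 11
Powers of 8 mod 9 (each is the square of the previous):
  8^1 ≡ 8 (mod 9)
  8^2 ≡ 8² = 64 ≡ 1 (mod 9)
3 = 2 + 1, so 8^3 = 8^2 × 8^1 ≡ 1 × 8 (mod 9)
Multiplying step by step:
  1 × 8 = 8 ≡ 8 (mod 9)
Result: 8^3 ≡ 8 (mod 9)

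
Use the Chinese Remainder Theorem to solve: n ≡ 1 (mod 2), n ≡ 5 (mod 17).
5

Using the Chinese Remainder Theorem:
M = product of moduli = 34
For equation 1: M_1 = 17, 17 ≡ 1 (mod 2), inverse of 17 mod 2 is 1 (check: 1 × 1 = 1 ≡ 1 (mod 2))
For equation 2: M_2 = 2, 2 ≡ 2 (mod 17), inverse of 2 mod 17 is 9 (check: 2 × 9 = 18 ≡ 1 (mod 17))
Combine: n ≡ Σ r_i×M_i×(M_i⁻¹ mod m_i) = 1×17×1 + 5×2×9 = 17 + 90 = 107
107 mod 34 = 5
n ≡ 5 (mod 34)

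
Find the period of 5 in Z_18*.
Powers of 5 mod 18: 5^1≡5, 5^2≡7, 5^3≡17, 5^4≡13, 5^5≡11, 5^6≡1. Order = 6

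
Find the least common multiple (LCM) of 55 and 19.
1045

First find GCD(55, 19) using the Euclidean algorithm:
55 = 2 × 19 + 17
19 = 1 × 17 + 2
17 = 8 × 2 + 1
2 = 2 × 1 + 0
GCD(55, 19) = 1

LCM formula: LCM(a, b) = (a × b) / GCD(a, b)
LCM(55, 19) = (55 × 19) / 1
LCM(55, 19) = 1045 / 1
LCM(55, 19) = 1045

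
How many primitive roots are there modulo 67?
Number of primitive roots mod 67 = φ(66) = 20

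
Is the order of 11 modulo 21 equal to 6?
Yes, ord_21(11) = 6.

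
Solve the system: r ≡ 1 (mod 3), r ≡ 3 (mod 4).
M = 3 × 4 = 12. M₁ = 4, y₁ ≡ 1 (mod 3). M₂ = 3, y₂ ≡ 3 (mod 4). r = 1×4×1 + 3×3×3 ≡ 7 (mod 12)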